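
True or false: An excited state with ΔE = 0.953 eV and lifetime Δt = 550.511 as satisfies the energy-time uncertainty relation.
Yes, it satisfies the uncertainty relation.

Calculate the product ΔEΔt:
ΔE = 0.953 eV = 1.527e-19 J
ΔEΔt = (1.527e-19 J) × (5.505e-16 s)
ΔEΔt = 8.406e-35 J·s

Compare to the minimum allowed value ℏ/2:
ℏ/2 = 5.273e-35 J·s

Since ΔEΔt = 8.406e-35 J·s ≥ 5.273e-35 J·s = ℏ/2,
this satisfies the uncertainty relation.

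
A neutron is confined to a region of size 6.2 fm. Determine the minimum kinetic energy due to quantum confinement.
134.764 keV

Using the uncertainty principle:

1. Position uncertainty: Δx ≈ 6.200e-15 m
2. Minimum momentum uncertainty: Δp = ℏ/(2Δx) = 8.505e-21 kg·m/s
3. Minimum kinetic energy:
   KE = (Δp)²/(2m) = (8.505e-21)²/(2 × 1.675e-27 kg)
   KE = 2.159e-14 J = 134.764 keV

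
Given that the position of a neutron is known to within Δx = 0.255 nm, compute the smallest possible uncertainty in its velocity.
123.455 m/s

Using the Heisenberg uncertainty principle and Δp = mΔv:
ΔxΔp ≥ ℏ/2
Δx(mΔv) ≥ ℏ/2

The minimum uncertainty in velocity is:
Δv_min = ℏ/(2mΔx)
Δv_min = (1.055e-34 J·s) / (2 × 1.675e-27 kg × 2.550e-10 m)
Δv_min = 1.235e+02 m/s = 123.455 m/s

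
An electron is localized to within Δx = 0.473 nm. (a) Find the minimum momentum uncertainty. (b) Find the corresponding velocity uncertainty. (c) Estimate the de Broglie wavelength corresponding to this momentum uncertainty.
(a) Δp_min = 1.115 × 10^-25 kg·m/s
(b) Δv_min = 122.376 km/s
(c) λ_dB = 5.944 nm

Step-by-step:

(a) From the uncertainty principle:
Δp_min = ℏ/(2Δx) = (1.055e-34 J·s)/(2 × 4.730e-10 m) = 1.115e-25 kg·m/s

(b) The velocity uncertainty:
Δv = Δp/m = (1.115e-25 kg·m/s)/(9.109e-31 kg) = 1.224e+05 m/s = 122.376 km/s

(c) The de Broglie wavelength for this momentum:
λ = h/p = (6.626e-34 J·s)/(1.115e-25 kg·m/s) = 5.944e-09 m = 5.944 nm

Note: The de Broglie wavelength is comparable to the localization size, as expected from wave-particle duality.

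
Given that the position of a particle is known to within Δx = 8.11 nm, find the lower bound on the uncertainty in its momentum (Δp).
6.502 × 10^-27 kg·m/s

Using the Heisenberg uncertainty principle:
ΔxΔp ≥ ℏ/2

The minimum uncertainty in momentum is:
Δp_min = ℏ/(2Δx)
Δp_min = (1.055e-34 J·s) / (2 × 8.110e-09 m)
Δp_min = 6.502e-27 kg·m/s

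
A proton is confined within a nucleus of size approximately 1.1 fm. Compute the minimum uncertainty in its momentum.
4.794 × 10^-20 kg·m/s

Using the Heisenberg uncertainty principle:
ΔxΔp ≥ ℏ/2

With Δx ≈ L = 1.100e-15 m (the confinement size):
Δp_min = ℏ/(2Δx)
Δp_min = (1.055e-34 J·s) / (2 × 1.100e-15 m)
Δp_min = 4.794e-20 kg·m/s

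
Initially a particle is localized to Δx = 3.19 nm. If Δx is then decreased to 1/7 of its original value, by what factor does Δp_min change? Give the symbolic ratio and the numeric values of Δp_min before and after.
Original Δp_min = 1.653 × 10^-26 kg·m/s; new Δp'_min = 1.157 × 10^-25 kg·m/s; ratio Δp'_min/Δp_min = 7.

From the uncertainty principle ΔxΔp ≥ ℏ/2, the minimum momentum uncertainty is Δp_min = ℏ/(2Δx).

Original (Δx = 3.19 nm = 3.190e-09 m):
Δp_min = (1.055e-34 J·s)/(2 × 3.190e-09 m) = 1.653e-26 kg·m/s

When Δx → (1/7)Δx:
Δp'_min = ℏ/(2 × (1/7)Δx) = 7 × ℏ/(2Δx) = 7 × Δp_min
Δp'_min = 7 × 1.653e-26 kg·m/s = 1.157e-25 kg·m/s

Since Δp_min ∝ 1/Δx, when Δx is decreased to 1/7 of its original value, Δp_min increases to 7 times its original value.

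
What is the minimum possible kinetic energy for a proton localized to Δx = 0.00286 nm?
634.194 meV

Localizing a particle requires giving it sufficient momentum uncertainty:

1. From uncertainty principle: Δp ≥ ℏ/(2Δx)
   Δp_min = (1.055e-34 J·s) / (2 × 2.860e-12 m)
   Δp_min = 1.844e-23 kg·m/s

2. This momentum uncertainty corresponds to kinetic energy:
   KE ≈ (Δp)²/(2m) = (1.844e-23)²/(2 × 1.673e-27 kg)
   KE = 1.016e-19 J = 634.194 meV

Tighter localization requires more energy.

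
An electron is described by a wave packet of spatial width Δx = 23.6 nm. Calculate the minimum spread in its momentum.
2.234 × 10^-27 kg·m/s

For a wave packet, the spatial width Δx and momentum spread Δp are related by the uncertainty principle:
ΔxΔp ≥ ℏ/2

The minimum momentum spread is:
Δp_min = ℏ/(2Δx)
Δp_min = (1.055e-34 J·s) / (2 × 2.360e-08 m)
Δp_min = 2.234e-27 kg·m/s

A wave packet cannot have both a well-defined position and well-defined momentum.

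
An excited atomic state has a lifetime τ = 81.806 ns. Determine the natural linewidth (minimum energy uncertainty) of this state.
4.023 neV

Using the energy-time uncertainty principle:
ΔEΔt ≥ ℏ/2

The lifetime τ represents the time uncertainty Δt.
The natural linewidth (minimum energy uncertainty) is:

ΔE = ℏ/(2τ)
ΔE = (1.055e-34 J·s) / (2 × 8.181e-08 s)
ΔE = 6.446e-28 J = 4.023 neV

This natural linewidth limits the precision of spectroscopic measurements.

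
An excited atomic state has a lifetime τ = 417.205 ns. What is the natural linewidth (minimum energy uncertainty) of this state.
788.835 peV

Using the energy-time uncertainty principle:
ΔEΔt ≥ ℏ/2

The lifetime τ represents the time uncertainty Δt.
The natural linewidth (minimum energy uncertainty) is:

ΔE = ℏ/(2τ)
ΔE = (1.055e-34 J·s) / (2 × 4.172e-07 s)
ΔE = 1.264e-28 J = 788.835 peV

This natural linewidth limits the precision of spectroscopic measurements.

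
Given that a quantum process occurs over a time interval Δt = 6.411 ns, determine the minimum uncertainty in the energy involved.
51.335 neV

Using the energy-time uncertainty principle:
ΔEΔt ≥ ℏ/2

The minimum uncertainty in energy is:
ΔE_min = ℏ/(2Δt)
ΔE_min = (1.055e-34 J·s) / (2 × 6.411e-09 s)
ΔE_min = 8.225e-27 J = 51.335 neV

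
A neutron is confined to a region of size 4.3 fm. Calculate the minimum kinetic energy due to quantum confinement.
280.168 keV

Using the uncertainty principle:

1. Position uncertainty: Δx ≈ 4.300e-15 m
2. Minimum momentum uncertainty: Δp = ℏ/(2Δx) = 1.226e-20 kg·m/s
3. Minimum kinetic energy:
   KE = (Δp)²/(2m) = (1.226e-20)²/(2 × 1.675e-27 kg)
   KE = 4.489e-14 J = 280.168 keV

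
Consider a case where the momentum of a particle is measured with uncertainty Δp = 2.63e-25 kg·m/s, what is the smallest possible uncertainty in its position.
200.489 pm

Using the Heisenberg uncertainty principle:
ΔxΔp ≥ ℏ/2

The minimum uncertainty in position is:
Δx_min = ℏ/(2Δp)
Δx_min = (1.055e-34 J·s) / (2 × 2.630e-25 kg·m/s)
Δx_min = 2.005e-10 m = 200.489 pm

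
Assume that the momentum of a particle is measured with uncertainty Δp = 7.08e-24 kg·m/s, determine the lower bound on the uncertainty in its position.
7.448 pm

Using the Heisenberg uncertainty principle:
ΔxΔp ≥ ℏ/2

The minimum uncertainty in position is:
Δx_min = ℏ/(2Δp)
Δx_min = (1.055e-34 J·s) / (2 × 7.080e-24 kg·m/s)
Δx_min = 7.448e-12 m = 7.448 pm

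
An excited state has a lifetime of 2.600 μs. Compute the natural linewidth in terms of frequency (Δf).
30.607 kHz

Using the energy-time uncertainty principle and E = hf:
ΔEΔt ≥ ℏ/2
hΔf·Δt ≥ ℏ/2

The minimum frequency uncertainty is:
Δf = ℏ/(2hτ) = 1/(4πτ)
Δf = 1/(4π × 2.600e-06 s)
Δf = 3.061e+04 Hz = 30.607 kHz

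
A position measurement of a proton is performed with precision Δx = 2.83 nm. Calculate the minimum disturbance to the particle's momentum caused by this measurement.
1.863 × 10^-26 kg·m/s

The uncertainty principle implies that measuring position disturbs momentum:
ΔxΔp ≥ ℏ/2

When we measure position with precision Δx, we necessarily introduce a momentum uncertainty:
Δp ≥ ℏ/(2Δx)
Δp_min = (1.055e-34 J·s) / (2 × 2.830e-09 m)
Δp_min = 1.863e-26 kg·m/s

The more precisely we measure position, the greater the momentum disturbance.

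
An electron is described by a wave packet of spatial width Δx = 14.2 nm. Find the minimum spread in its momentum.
3.713 × 10^-27 kg·m/s

For a wave packet, the spatial width Δx and momentum spread Δp are related by the uncertainty principle:
ΔxΔp ≥ ℏ/2

The minimum momentum spread is:
Δp_min = ℏ/(2Δx)
Δp_min = (1.055e-34 J·s) / (2 × 1.420e-08 m)
Δp_min = 3.713e-27 kg·m/s

A wave packet cannot have both a well-defined position and well-defined momentum.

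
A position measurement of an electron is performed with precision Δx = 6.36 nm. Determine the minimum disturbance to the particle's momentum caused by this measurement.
8.291 × 10^-27 kg·m/s

The uncertainty principle implies that measuring position disturbs momentum:
ΔxΔp ≥ ℏ/2

When we measure position with precision Δx, we necessarily introduce a momentum uncertainty:
Δp ≥ ℏ/(2Δx)
Δp_min = (1.055e-34 J·s) / (2 × 6.360e-09 m)
Δp_min = 8.291e-27 kg·m/s

The more precisely we measure position, the greater the momentum disturbance.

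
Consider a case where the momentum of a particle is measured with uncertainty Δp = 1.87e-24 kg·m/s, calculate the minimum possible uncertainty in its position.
28.197 pm

Using the Heisenberg uncertainty principle:
ΔxΔp ≥ ℏ/2

The minimum uncertainty in position is:
Δx_min = ℏ/(2Δp)
Δx_min = (1.055e-34 J·s) / (2 × 1.870e-24 kg·m/s)
Δx_min = 2.820e-11 m = 28.197 pm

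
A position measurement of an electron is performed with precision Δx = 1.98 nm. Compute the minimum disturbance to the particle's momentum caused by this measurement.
2.663 × 10^-26 kg·m/s

The uncertainty principle implies that measuring position disturbs momentum:
ΔxΔp ≥ ℏ/2

When we measure position with precision Δx, we necessarily introduce a momentum uncertainty:
Δp ≥ ℏ/(2Δx)
Δp_min = (1.055e-34 J·s) / (2 × 1.980e-09 m)
Δp_min = 2.663e-26 kg·m/s

The more precisely we measure position, the greater the momentum disturbance.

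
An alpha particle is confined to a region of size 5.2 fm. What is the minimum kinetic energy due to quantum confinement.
48.292 keV

Using the uncertainty principle:

1. Position uncertainty: Δx ≈ 5.200e-15 m
2. Minimum momentum uncertainty: Δp = ℏ/(2Δx) = 1.014e-20 kg·m/s
3. Minimum kinetic energy:
   KE = (Δp)²/(2m) = (1.014e-20)²/(2 × 6.645e-27 kg)
   KE = 7.737e-15 J = 48.292 keV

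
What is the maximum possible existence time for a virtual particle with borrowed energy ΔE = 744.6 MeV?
4.420 × 10^-25 s

Using the energy-time uncertainty principle:
ΔEΔt ≥ ℏ/2

For a virtual particle borrowing energy ΔE, the maximum lifetime is:
Δt_max = ℏ/(2ΔE)

Converting energy:
ΔE = 744.6 MeV = 1.193e-10 J

Δt_max = (1.055e-34 J·s) / (2 × 1.193e-10 J)
Δt_max = 4.420e-25 s = 4.420 × 10^-25 s

Virtual particles with higher borrowed energy exist for shorter times.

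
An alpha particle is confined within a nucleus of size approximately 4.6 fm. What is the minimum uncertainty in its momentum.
1.146 × 10^-20 kg·m/s

Using the Heisenberg uncertainty principle:
ΔxΔp ≥ ℏ/2

With Δx ≈ L = 4.600e-15 m (the confinement size):
Δp_min = ℏ/(2Δx)
Δp_min = (1.055e-34 J·s) / (2 × 4.600e-15 m)
Δp_min = 1.146e-20 kg·m/s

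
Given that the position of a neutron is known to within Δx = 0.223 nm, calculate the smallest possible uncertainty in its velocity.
141.171 m/s

Using the Heisenberg uncertainty principle and Δp = mΔv:
ΔxΔp ≥ ℏ/2
Δx(mΔv) ≥ ℏ/2

The minimum uncertainty in velocity is:
Δv_min = ℏ/(2mΔx)
Δv_min = (1.055e-34 J·s) / (2 × 1.675e-27 kg × 2.230e-10 m)
Δv_min = 1.412e+02 m/s = 141.171 m/s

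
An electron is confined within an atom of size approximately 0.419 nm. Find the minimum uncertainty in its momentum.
1.258 × 10^-25 kg·m/s

Using the Heisenberg uncertainty principle:
ΔxΔp ≥ ℏ/2

With Δx ≈ L = 4.190e-10 m (the confinement size):
Δp_min = ℏ/(2Δx)
Δp_min = (1.055e-34 J·s) / (2 × 4.190e-10 m)
Δp_min = 1.258e-25 kg·m/s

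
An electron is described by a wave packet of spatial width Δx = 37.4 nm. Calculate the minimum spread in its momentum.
1.410 × 10^-27 kg·m/s

For a wave packet, the spatial width Δx and momentum spread Δp are related by the uncertainty principle:
ΔxΔp ≥ ℏ/2

The minimum momentum spread is:
Δp_min = ℏ/(2Δx)
Δp_min = (1.055e-34 J·s) / (2 × 3.740e-08 m)
Δp_min = 1.410e-27 kg·m/s

A wave packet cannot have both a well-defined position and well-defined momentum.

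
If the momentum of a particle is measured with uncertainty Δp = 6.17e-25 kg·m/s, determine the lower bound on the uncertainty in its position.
85.460 pm

Using the Heisenberg uncertainty principle:
ΔxΔp ≥ ℏ/2

The minimum uncertainty in position is:
Δx_min = ℏ/(2Δp)
Δx_min = (1.055e-34 J·s) / (2 × 6.170e-25 kg·m/s)
Δx_min = 8.546e-11 m = 85.460 pm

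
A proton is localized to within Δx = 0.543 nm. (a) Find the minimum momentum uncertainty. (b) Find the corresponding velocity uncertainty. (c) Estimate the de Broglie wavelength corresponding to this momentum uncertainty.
(a) Δp_min = 9.711 × 10^-26 kg·m/s
(b) Δv_min = 58.056 m/s
(c) λ_dB = 6.824 nm

Step-by-step:

(a) From the uncertainty principle:
Δp_min = ℏ/(2Δx) = (1.055e-34 J·s)/(2 × 5.430e-10 m) = 9.711e-26 kg·m/s

(b) The velocity uncertainty:
Δv = Δp/m = (9.711e-26 kg·m/s)/(1.673e-27 kg) = 5.806e+01 m/s = 58.056 m/s

(c) The de Broglie wavelength for this momentum:
λ = h/p = (6.626e-34 J·s)/(9.711e-26 kg·m/s) = 6.824e-09 m = 6.824 nm

Note: The de Broglie wavelength is comparable to the localization size, as expected from wave-particle duality.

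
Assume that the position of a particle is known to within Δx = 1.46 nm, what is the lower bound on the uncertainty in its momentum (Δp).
3.612 × 10^-26 kg·m/s

Using the Heisenberg uncertainty principle:
ΔxΔp ≥ ℏ/2

The minimum uncertainty in momentum is:
Δp_min = ℏ/(2Δx)
Δp_min = (1.055e-34 J·s) / (2 × 1.460e-09 m)
Δp_min = 3.612e-26 kg·m/s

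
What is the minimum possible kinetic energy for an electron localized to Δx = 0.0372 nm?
6.883 eV

Localizing a particle requires giving it sufficient momentum uncertainty:

1. From uncertainty principle: Δp ≥ ℏ/(2Δx)
   Δp_min = (1.055e-34 J·s) / (2 × 3.720e-11 m)
   Δp_min = 1.417e-24 kg·m/s

2. This momentum uncertainty corresponds to kinetic energy:
   KE ≈ (Δp)²/(2m) = (1.417e-24)²/(2 × 9.109e-31 kg)
   KE = 1.103e-18 J = 6.883 eV

Tighter localization requires more energy.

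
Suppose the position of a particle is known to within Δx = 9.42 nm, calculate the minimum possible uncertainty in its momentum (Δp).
5.598 × 10^-27 kg·m/s

Using the Heisenberg uncertainty principle:
ΔxΔp ≥ ℏ/2

The minimum uncertainty in momentum is:
Δp_min = ℏ/(2Δx)
Δp_min = (1.055e-34 J·s) / (2 × 9.420e-09 m)
Δp_min = 5.598e-27 kg·m/s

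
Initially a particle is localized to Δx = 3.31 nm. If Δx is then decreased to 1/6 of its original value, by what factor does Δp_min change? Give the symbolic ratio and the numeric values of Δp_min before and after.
Original Δp_min = 1.593 × 10^-26 kg·m/s; new Δp'_min = 9.558 × 10^-26 kg·m/s; ratio Δp'_min/Δp_min = 6.

From the uncertainty principle ΔxΔp ≥ ℏ/2, the minimum momentum uncertainty is Δp_min = ℏ/(2Δx).

Original (Δx = 3.31 nm = 3.310e-09 m):
Δp_min = (1.055e-34 J·s)/(2 × 3.310e-09 m) = 1.593e-26 kg·m/s

When Δx → (1/6)Δx:
Δp'_min = ℏ/(2 × (1/6)Δx) = 6 × ℏ/(2Δx) = 6 × Δp_min
Δp'_min = 6 × 1.593e-26 kg·m/s = 9.558e-26 kg·m/s

Since Δp_min ∝ 1/Δx, when Δx is decreased to 1/6 of its original value, Δp_min increases to 6 times its original value.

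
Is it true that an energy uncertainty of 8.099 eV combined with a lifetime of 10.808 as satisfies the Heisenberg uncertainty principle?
No, it violates the uncertainty relation.

Calculate the product ΔEΔt:
ΔE = 8.099 eV = 1.298e-18 J
ΔEΔt = (1.298e-18 J) × (1.081e-17 s)
ΔEΔt = 1.402e-35 J·s

Compare to the minimum allowed value ℏ/2:
ℏ/2 = 5.273e-35 J·s

Since ΔEΔt = 1.402e-35 J·s < 5.273e-35 J·s = ℏ/2,
this violates the uncertainty relation.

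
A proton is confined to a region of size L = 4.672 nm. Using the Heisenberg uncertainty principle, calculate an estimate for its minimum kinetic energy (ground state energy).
237.656 neV

Using the uncertainty principle to estimate ground state energy:

1. The position uncertainty is approximately the confinement size:
   Δx ≈ L = 4.672e-09 m

2. From ΔxΔp ≥ ℏ/2, the minimum momentum uncertainty is:
   Δp ≈ ℏ/(2L) = 1.129e-26 kg·m/s

3. The kinetic energy is approximately:
   KE ≈ (Δp)²/(2m) = (1.129e-26)²/(2 × 1.673e-27 kg)
   KE ≈ 3.808e-26 J = 237.656 neV

This is an order-of-magnitude estimate of the ground state energy.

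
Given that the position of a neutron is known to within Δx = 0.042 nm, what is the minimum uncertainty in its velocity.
749.550 m/s

Using the Heisenberg uncertainty principle and Δp = mΔv:
ΔxΔp ≥ ℏ/2
Δx(mΔv) ≥ ℏ/2

The minimum uncertainty in velocity is:
Δv_min = ℏ/(2mΔx)
Δv_min = (1.055e-34 J·s) / (2 × 1.675e-27 kg × 4.200e-11 m)
Δv_min = 7.496e+02 m/s = 749.550 m/s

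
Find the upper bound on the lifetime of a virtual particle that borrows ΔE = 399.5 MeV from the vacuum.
8.238 × 10^-25 s

Using the energy-time uncertainty principle:
ΔEΔt ≥ ℏ/2

For a virtual particle borrowing energy ΔE, the maximum lifetime is:
Δt_max = ℏ/(2ΔE)

Converting energy:
ΔE = 399.5 MeV = 6.401e-11 J

Δt_max = (1.055e-34 J·s) / (2 × 6.401e-11 J)
Δt_max = 8.238e-25 s = 8.238 × 10^-25 s

Virtual particles with higher borrowed energy exist for shorter times.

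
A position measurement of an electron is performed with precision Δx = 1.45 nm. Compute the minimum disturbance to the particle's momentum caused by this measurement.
3.636 × 10^-26 kg·m/s

The uncertainty principle implies that measuring position disturbs momentum:
ΔxΔp ≥ ℏ/2

When we measure position with precision Δx, we necessarily introduce a momentum uncertainty:
Δp ≥ ℏ/(2Δx)
Δp_min = (1.055e-34 J·s) / (2 × 1.450e-09 m)
Δp_min = 3.636e-26 kg·m/s

The more precisely we measure position, the greater the momentum disturbance.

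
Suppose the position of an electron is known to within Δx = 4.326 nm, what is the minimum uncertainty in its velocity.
13.380 km/s

Using the Heisenberg uncertainty principle and Δp = mΔv:
ΔxΔp ≥ ℏ/2
Δx(mΔv) ≥ ℏ/2

The minimum uncertainty in velocity is:
Δv_min = ℏ/(2mΔx)
Δv_min = (1.055e-34 J·s) / (2 × 9.109e-31 kg × 4.326e-09 m)
Δv_min = 1.338e+04 m/s = 13.380 km/s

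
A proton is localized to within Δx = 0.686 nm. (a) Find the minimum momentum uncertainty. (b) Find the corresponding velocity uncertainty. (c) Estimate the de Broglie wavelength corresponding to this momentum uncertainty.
(a) Δp_min = 7.686 × 10^-26 kg·m/s
(b) Δv_min = 45.954 m/s
(c) λ_dB = 8.621 nm

Step-by-step:

(a) From the uncertainty principle:
Δp_min = ℏ/(2Δx) = (1.055e-34 J·s)/(2 × 6.860e-10 m) = 7.686e-26 kg·m/s

(b) The velocity uncertainty:
Δv = Δp/m = (7.686e-26 kg·m/s)/(1.673e-27 kg) = 4.595e+01 m/s = 45.954 m/s

(c) The de Broglie wavelength for this momentum:
λ = h/p = (6.626e-34 J·s)/(7.686e-26 kg·m/s) = 8.621e-09 m = 8.621 nm

Note: The de Broglie wavelength is comparable to the localization size, as expected from wave-particle duality.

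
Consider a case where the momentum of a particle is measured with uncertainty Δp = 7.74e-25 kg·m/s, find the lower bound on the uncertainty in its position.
68.125 pm

Using the Heisenberg uncertainty principle:
ΔxΔp ≥ ℏ/2

The minimum uncertainty in position is:
Δx_min = ℏ/(2Δp)
Δx_min = (1.055e-34 J·s) / (2 × 7.740e-25 kg·m/s)
Δx_min = 6.812e-11 m = 68.125 pm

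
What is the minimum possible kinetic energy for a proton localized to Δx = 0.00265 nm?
738.690 meV

Localizing a particle requires giving it sufficient momentum uncertainty:

1. From uncertainty principle: Δp ≥ ℏ/(2Δx)
   Δp_min = (1.055e-34 J·s) / (2 × 2.650e-12 m)
   Δp_min = 1.990e-23 kg·m/s

2. This momentum uncertainty corresponds to kinetic energy:
   KE ≈ (Δp)²/(2m) = (1.990e-23)²/(2 × 1.673e-27 kg)
   KE = 1.184e-19 J = 738.690 meV

Tighter localization requires more energy.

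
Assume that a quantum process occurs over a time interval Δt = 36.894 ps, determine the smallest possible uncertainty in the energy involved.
8.920 μeV

Using the energy-time uncertainty principle:
ΔEΔt ≥ ℏ/2

The minimum uncertainty in energy is:
ΔE_min = ℏ/(2Δt)
ΔE_min = (1.055e-34 J·s) / (2 × 3.689e-11 s)
ΔE_min = 1.429e-24 J = 8.920 μeV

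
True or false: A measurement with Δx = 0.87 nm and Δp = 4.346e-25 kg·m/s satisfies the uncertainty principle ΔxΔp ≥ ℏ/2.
Yes, it satisfies the uncertainty principle.

Calculate the product ΔxΔp:
ΔxΔp = (8.700e-10 m) × (4.346e-25 kg·m/s)
ΔxΔp = 3.781e-34 J·s

Compare to the minimum allowed value ℏ/2:
ℏ/2 = 5.273e-35 J·s

Since ΔxΔp = 3.781e-34 J·s ≥ 5.273e-35 J·s = ℏ/2,
the measurement satisfies the uncertainty principle.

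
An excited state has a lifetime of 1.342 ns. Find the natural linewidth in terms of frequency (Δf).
59.298 MHz

Using the energy-time uncertainty principle and E = hf:
ΔEΔt ≥ ℏ/2
hΔf·Δt ≥ ℏ/2

The minimum frequency uncertainty is:
Δf = ℏ/(2hτ) = 1/(4πτ)
Δf = 1/(4π × 1.342e-09 s)
Δf = 5.930e+07 Hz = 59.298 MHz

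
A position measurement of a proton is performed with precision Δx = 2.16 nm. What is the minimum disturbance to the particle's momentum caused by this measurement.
2.441 × 10^-26 kg·m/s

The uncertainty principle implies that measuring position disturbs momentum:
ΔxΔp ≥ ℏ/2

When we measure position with precision Δx, we necessarily introduce a momentum uncertainty:
Δp ≥ ℏ/(2Δx)
Δp_min = (1.055e-34 J·s) / (2 × 2.160e-09 m)
Δp_min = 2.441e-26 kg·m/s

The more precisely we measure position, the greater the momentum disturbance.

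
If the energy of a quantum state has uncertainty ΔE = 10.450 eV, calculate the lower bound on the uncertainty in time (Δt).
31.493 as

Using the energy-time uncertainty principle:
ΔEΔt ≥ ℏ/2

The minimum uncertainty in time is:
Δt_min = ℏ/(2ΔE)
Δt_min = (1.055e-34 J·s) / (2 × 1.674e-18 J)
Δt_min = 3.149e-17 s = 31.493 as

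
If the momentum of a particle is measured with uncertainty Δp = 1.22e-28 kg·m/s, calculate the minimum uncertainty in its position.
432.202 nm

Using the Heisenberg uncertainty principle:
ΔxΔp ≥ ℏ/2

The minimum uncertainty in position is:
Δx_min = ℏ/(2Δp)
Δx_min = (1.055e-34 J·s) / (2 × 1.220e-28 kg·m/s)
Δx_min = 4.322e-07 m = 432.202 nm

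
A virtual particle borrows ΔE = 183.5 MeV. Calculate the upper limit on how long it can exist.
1.793 ys

Using the energy-time uncertainty principle:
ΔEΔt ≥ ℏ/2

For a virtual particle borrowing energy ΔE, the maximum lifetime is:
Δt_max = ℏ/(2ΔE)

Converting energy:
ΔE = 183.5 MeV = 2.940e-11 J

Δt_max = (1.055e-34 J·s) / (2 × 2.940e-11 J)
Δt_max = 1.793e-24 s = 1.793 ys

Virtual particles with higher borrowed energy exist for shorter times.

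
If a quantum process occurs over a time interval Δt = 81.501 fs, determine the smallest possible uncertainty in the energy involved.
4.038 meV

Using the energy-time uncertainty principle:
ΔEΔt ≥ ℏ/2

The minimum uncertainty in energy is:
ΔE_min = ℏ/(2Δt)
ΔE_min = (1.055e-34 J·s) / (2 × 8.150e-14 s)
ΔE_min = 6.470e-22 J = 4.038 meV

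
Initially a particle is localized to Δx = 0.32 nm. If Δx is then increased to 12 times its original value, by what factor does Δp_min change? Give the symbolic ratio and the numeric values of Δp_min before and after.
Original Δp_min = 1.648 × 10^-25 kg·m/s; new Δp'_min = 1.373 × 10^-26 kg·m/s; ratio Δp'_min/Δp_min = 1/12.

From the uncertainty principle ΔxΔp ≥ ℏ/2, the minimum momentum uncertainty is Δp_min = ℏ/(2Δx).

Original (Δx = 0.32 nm = 3.200e-10 m):
Δp_min = (1.055e-34 J·s)/(2 × 3.200e-10 m) = 1.648e-25 kg·m/s

When Δx → 12Δx:
Δp'_min = ℏ/(2 × 12Δx) = (1/12) × ℏ/(2Δx) = (1/12) × Δp_min
Δp'_min = 1/12 × 1.648e-25 kg·m/s = 1.373e-26 kg·m/s

Since Δp_min ∝ 1/Δx, when Δx is increased to 12 times its original value, Δp_min decreases to 1/12 of its original value.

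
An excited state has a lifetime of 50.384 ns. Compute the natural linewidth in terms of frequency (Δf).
1.579 MHz

Using the energy-time uncertainty principle and E = hf:
ΔEΔt ≥ ℏ/2
hΔf·Δt ≥ ℏ/2

The minimum frequency uncertainty is:
Δf = ℏ/(2hτ) = 1/(4πτ)
Δf = 1/(4π × 5.038e-08 s)
Δf = 1.579e+06 Hz = 1.579 MHz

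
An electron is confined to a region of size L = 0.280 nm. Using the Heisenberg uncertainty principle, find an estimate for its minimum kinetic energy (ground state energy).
121.492 meV

Using the uncertainty principle to estimate ground state energy:

1. The position uncertainty is approximately the confinement size:
   Δx ≈ L = 2.800e-10 m

2. From ΔxΔp ≥ ℏ/2, the minimum momentum uncertainty is:
   Δp ≈ ℏ/(2L) = 1.883e-25 kg·m/s

3. The kinetic energy is approximately:
   KE ≈ (Δp)²/(2m) = (1.883e-25)²/(2 × 9.109e-31 kg)
   KE ≈ 1.947e-20 J = 121.492 meV

This is an order-of-magnitude estimate of the ground state energy.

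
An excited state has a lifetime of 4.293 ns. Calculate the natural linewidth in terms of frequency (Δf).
18.537 MHz

Using the energy-time uncertainty principle and E = hf:
ΔEΔt ≥ ℏ/2
hΔf·Δt ≥ ℏ/2

The minimum frequency uncertainty is:
Δf = ℏ/(2hτ) = 1/(4πτ)
Δf = 1/(4π × 4.293e-09 s)
Δf = 1.854e+07 Hz = 18.537 MHz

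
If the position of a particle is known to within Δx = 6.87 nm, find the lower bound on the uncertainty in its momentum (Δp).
7.675 × 10^-27 kg·m/s

Using the Heisenberg uncertainty principle:
ΔxΔp ≥ ℏ/2

The minimum uncertainty in momentum is:
Δp_min = ℏ/(2Δx)
Δp_min = (1.055e-34 J·s) / (2 × 6.870e-09 m)
Δp_min = 7.675e-27 kg·m/s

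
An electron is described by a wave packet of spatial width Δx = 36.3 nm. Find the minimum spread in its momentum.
1.453 × 10^-27 kg·m/s

For a wave packet, the spatial width Δx and momentum spread Δp are related by the uncertainty principle:
ΔxΔp ≥ ℏ/2

The minimum momentum spread is:
Δp_min = ℏ/(2Δx)
Δp_min = (1.055e-34 J·s) / (2 × 3.630e-08 m)
Δp_min = 1.453e-27 kg·m/s

A wave packet cannot have both a well-defined position and well-defined momentum.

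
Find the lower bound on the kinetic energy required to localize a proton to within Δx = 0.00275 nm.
685.944 meV

Localizing a particle requires giving it sufficient momentum uncertainty:

1. From uncertainty principle: Δp ≥ ℏ/(2Δx)
   Δp_min = (1.055e-34 J·s) / (2 × 2.750e-12 m)
   Δp_min = 1.917e-23 kg·m/s

2. This momentum uncertainty corresponds to kinetic energy:
   KE ≈ (Δp)²/(2m) = (1.917e-23)²/(2 × 1.673e-27 kg)
   KE = 1.099e-19 J = 685.944 meV

Tighter localization requires more energy.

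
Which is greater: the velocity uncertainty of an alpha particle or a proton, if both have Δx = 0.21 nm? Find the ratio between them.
The proton has the larger minimum velocity uncertainty, by a ratio of 4.0.

For both particles, Δp_min = ℏ/(2Δx) = 2.511e-25 kg·m/s (same for both).

The velocity uncertainty is Δv = Δp/m:
- alpha particle: Δv = 2.511e-25 / 6.645e-27 = 3.779e+01 m/s = 37.788 m/s
- proton: Δv = 2.511e-25 / 1.673e-27 = 1.501e+02 m/s = 150.117 m/s

Ratio: 1.501e+02 / 3.779e+01 = 4.0

The lighter particle has larger velocity uncertainty because Δv ∝ 1/m.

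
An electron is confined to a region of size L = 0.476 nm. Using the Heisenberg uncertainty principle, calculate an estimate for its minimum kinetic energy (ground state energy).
42.039 meV

Using the uncertainty principle to estimate ground state energy:

1. The position uncertainty is approximately the confinement size:
   Δx ≈ L = 4.760e-10 m

2. From ΔxΔp ≥ ℏ/2, the minimum momentum uncertainty is:
   Δp ≈ ℏ/(2L) = 1.108e-25 kg·m/s

3. The kinetic energy is approximately:
   KE ≈ (Δp)²/(2m) = (1.108e-25)²/(2 × 9.109e-31 kg)
   KE ≈ 6.735e-21 J = 42.039 meV

This is an order-of-magnitude estimate of the ground state energy.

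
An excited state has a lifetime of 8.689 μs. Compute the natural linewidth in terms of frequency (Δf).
9.158 kHz

Using the energy-time uncertainty principle and E = hf:
ΔEΔt ≥ ℏ/2
hΔf·Δt ≥ ℏ/2

The minimum frequency uncertainty is:
Δf = ℏ/(2hτ) = 1/(4πτ)
Δf = 1/(4π × 8.689e-06 s)
Δf = 9.158e+03 Hz = 9.158 kHz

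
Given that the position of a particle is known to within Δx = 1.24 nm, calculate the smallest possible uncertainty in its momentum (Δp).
4.252 × 10^-26 kg·m/s

Using the Heisenberg uncertainty principle:
ΔxΔp ≥ ℏ/2

The minimum uncertainty in momentum is:
Δp_min = ℏ/(2Δx)
Δp_min = (1.055e-34 J·s) / (2 × 1.240e-09 m)
Δp_min = 4.252e-26 kg·m/s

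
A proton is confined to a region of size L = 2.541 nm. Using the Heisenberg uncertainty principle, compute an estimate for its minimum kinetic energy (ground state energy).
803.424 neV

Using the uncertainty principle to estimate ground state energy:

1. The position uncertainty is approximately the confinement size:
   Δx ≈ L = 2.541e-09 m

2. From ΔxΔp ≥ ℏ/2, the minimum momentum uncertainty is:
   Δp ≈ ℏ/(2L) = 2.075e-26 kg·m/s

3. The kinetic energy is approximately:
   KE ≈ (Δp)²/(2m) = (2.075e-26)²/(2 × 1.673e-27 kg)
   KE ≈ 1.287e-25 J = 803.424 neV

This is an order-of-magnitude estimate of the ground state energy.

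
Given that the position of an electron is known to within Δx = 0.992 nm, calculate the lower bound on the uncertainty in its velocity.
58.351 km/s

Using the Heisenberg uncertainty principle and Δp = mΔv:
ΔxΔp ≥ ℏ/2
Δx(mΔv) ≥ ℏ/2

The minimum uncertainty in velocity is:
Δv_min = ℏ/(2mΔx)
Δv_min = (1.055e-34 J·s) / (2 × 9.109e-31 kg × 9.920e-10 m)
Δv_min = 5.835e+04 m/s = 58.351 km/s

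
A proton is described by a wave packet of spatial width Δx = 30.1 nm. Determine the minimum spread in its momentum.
1.752 × 10^-27 kg·m/s

For a wave packet, the spatial width Δx and momentum spread Δp are related by the uncertainty principle:
ΔxΔp ≥ ℏ/2

The minimum momentum spread is:
Δp_min = ℏ/(2Δx)
Δp_min = (1.055e-34 J·s) / (2 × 3.010e-08 m)
Δp_min = 1.752e-27 kg·m/s

A wave packet cannot have both a well-defined position and well-defined momentum.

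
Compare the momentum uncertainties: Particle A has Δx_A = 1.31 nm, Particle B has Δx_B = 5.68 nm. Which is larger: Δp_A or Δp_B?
Particle A has the larger minimum momentum uncertainty, by a factor of 4.34.

For each particle, the minimum momentum uncertainty is Δp_min = ℏ/(2Δx):

Particle A: Δp_A = ℏ/(2×1.310e-09 m) = 4.025e-26 kg·m/s
Particle B: Δp_B = ℏ/(2×5.680e-09 m) = 9.283e-27 kg·m/s

Ratio: Δp_A/Δp_B = 4.34

Since Δp_min ∝ 1/Δx, the particle with smaller position uncertainty (A) has larger momentum uncertainty.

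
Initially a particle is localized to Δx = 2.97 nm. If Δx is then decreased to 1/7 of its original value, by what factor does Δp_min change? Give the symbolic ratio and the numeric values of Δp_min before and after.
Original Δp_min = 1.775 × 10^-26 kg·m/s; new Δp'_min = 1.243 × 10^-25 kg·m/s; ratio Δp'_min/Δp_min = 7.

From the uncertainty principle ΔxΔp ≥ ℏ/2, the minimum momentum uncertainty is Δp_min = ℏ/(2Δx).

Original (Δx = 2.97 nm = 2.970e-09 m):
Δp_min = (1.055e-34 J·s)/(2 × 2.970e-09 m) = 1.775e-26 kg·m/s

When Δx → (1/7)Δx:
Δp'_min = ℏ/(2 × (1/7)Δx) = 7 × ℏ/(2Δx) = 7 × Δp_min
Δp'_min = 7 × 1.775e-26 kg·m/s = 1.243e-25 kg·m/s

Since Δp_min ∝ 1/Δx, when Δx is decreased to 1/7 of its original value, Δp_min increases to 7 times its original value.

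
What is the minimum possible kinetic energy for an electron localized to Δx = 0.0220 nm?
19.680 eV

Localizing a particle requires giving it sufficient momentum uncertainty:

1. From uncertainty principle: Δp ≥ ℏ/(2Δx)
   Δp_min = (1.055e-34 J·s) / (2 × 2.200e-11 m)
   Δp_min = 2.397e-24 kg·m/s

2. This momentum uncertainty corresponds to kinetic energy:
   KE ≈ (Δp)²/(2m) = (2.397e-24)²/(2 × 9.109e-31 kg)
   KE = 3.153e-18 J = 19.680 eV

Tighter localization requires more energy.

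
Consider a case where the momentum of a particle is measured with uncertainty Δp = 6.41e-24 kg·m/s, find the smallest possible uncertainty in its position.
8.226 pm

Using the Heisenberg uncertainty principle:
ΔxΔp ≥ ℏ/2

The minimum uncertainty in position is:
Δx_min = ℏ/(2Δp)
Δx_min = (1.055e-34 J·s) / (2 × 6.410e-24 kg·m/s)
Δx_min = 8.226e-12 m = 8.226 pm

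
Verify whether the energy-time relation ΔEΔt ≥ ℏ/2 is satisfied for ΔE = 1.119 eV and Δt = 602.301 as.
Yes, it satisfies the uncertainty relation.

Calculate the product ΔEΔt:
ΔE = 1.119 eV = 1.793e-19 J
ΔEΔt = (1.793e-19 J) × (6.023e-16 s)
ΔEΔt = 1.080e-34 J·s

Compare to the minimum allowed value ℏ/2:
ℏ/2 = 5.273e-35 J·s

Since ΔEΔt = 1.080e-34 J·s ≥ 5.273e-35 J·s = ℏ/2,
this satisfies the uncertainty relation.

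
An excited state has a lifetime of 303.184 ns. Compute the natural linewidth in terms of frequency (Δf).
262.473 kHz

Using the energy-time uncertainty principle and E = hf:
ΔEΔt ≥ ℏ/2
hΔf·Δt ≥ ℏ/2

The minimum frequency uncertainty is:
Δf = ℏ/(2hτ) = 1/(4πτ)
Δf = 1/(4π × 3.032e-07 s)
Δf = 2.625e+05 Hz = 262.473 kHz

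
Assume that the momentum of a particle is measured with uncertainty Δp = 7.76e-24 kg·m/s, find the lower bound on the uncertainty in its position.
6.795 pm

Using the Heisenberg uncertainty principle:
ΔxΔp ≥ ℏ/2

The minimum uncertainty in position is:
Δx_min = ℏ/(2Δp)
Δx_min = (1.055e-34 J·s) / (2 × 7.760e-24 kg·m/s)
Δx_min = 6.795e-12 m = 6.795 pm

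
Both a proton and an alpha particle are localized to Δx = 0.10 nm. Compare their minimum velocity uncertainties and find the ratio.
The proton has the larger minimum velocity uncertainty, by a ratio of 4.0.

For both particles, Δp_min = ℏ/(2Δx) = 5.273e-25 kg·m/s (same for both).

The velocity uncertainty is Δv = Δp/m:
- proton: Δv = 5.273e-25 / 1.673e-27 = 3.152e+02 m/s = 315.245 m/s
- alpha particle: Δv = 5.273e-25 / 6.645e-27 = 7.935e+01 m/s = 79.355 m/s

Ratio: 3.152e+02 / 7.935e+01 = 4.0

The lighter particle has larger velocity uncertainty because Δv ∝ 1/m.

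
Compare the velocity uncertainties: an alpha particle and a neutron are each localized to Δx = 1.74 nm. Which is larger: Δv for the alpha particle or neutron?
The neutron has the larger minimum velocity uncertainty, by a ratio of 4.0.

For both particles, Δp_min = ℏ/(2Δx) = 3.030e-26 kg·m/s (same for both).

The velocity uncertainty is Δv = Δp/m:
- alpha particle: Δv = 3.030e-26 / 6.645e-27 = 4.561e+00 m/s = 4.561 m/s
- neutron: Δv = 3.030e-26 / 1.675e-27 = 1.809e+01 m/s = 18.093 m/s

Ratio: 1.809e+01 / 4.561e+00 = 4.0

The lighter particle has larger velocity uncertainty because Δv ∝ 1/m.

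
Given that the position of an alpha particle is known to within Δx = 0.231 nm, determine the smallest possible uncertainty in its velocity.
34.353 m/s

Using the Heisenberg uncertainty principle and Δp = mΔv:
ΔxΔp ≥ ℏ/2
Δx(mΔv) ≥ ℏ/2

The minimum uncertainty in velocity is:
Δv_min = ℏ/(2mΔx)
Δv_min = (1.055e-34 J·s) / (2 × 6.645e-27 kg × 2.310e-10 m)
Δv_min = 3.435e+01 m/s = 34.353 m/s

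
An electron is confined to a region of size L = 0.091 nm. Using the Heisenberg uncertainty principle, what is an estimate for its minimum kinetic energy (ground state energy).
1.150 eV

Using the uncertainty principle to estimate ground state energy:

1. The position uncertainty is approximately the confinement size:
   Δx ≈ L = 9.100e-11 m

2. From ΔxΔp ≥ ℏ/2, the minimum momentum uncertainty is:
   Δp ≈ ℏ/(2L) = 5.794e-25 kg·m/s

3. The kinetic energy is approximately:
   KE ≈ (Δp)²/(2m) = (5.794e-25)²/(2 × 9.109e-31 kg)
   KE ≈ 1.843e-19 J = 1.150 eV

This is an order-of-magnitude estimate of the ground state energy.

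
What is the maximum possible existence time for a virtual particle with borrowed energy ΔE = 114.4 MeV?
2.877 ys

Using the energy-time uncertainty principle:
ΔEΔt ≥ ℏ/2

For a virtual particle borrowing energy ΔE, the maximum lifetime is:
Δt_max = ℏ/(2ΔE)

Converting energy:
ΔE = 114.4 MeV = 1.833e-11 J

Δt_max = (1.055e-34 J·s) / (2 × 1.833e-11 J)
Δt_max = 2.877e-24 s = 2.877 ys

Virtual particles with higher borrowed energy exist for shorter times.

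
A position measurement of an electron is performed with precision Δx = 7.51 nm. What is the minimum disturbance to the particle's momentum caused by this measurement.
7.021 × 10^-27 kg·m/s

The uncertainty principle implies that measuring position disturbs momentum:
ΔxΔp ≥ ℏ/2

When we measure position with precision Δx, we necessarily introduce a momentum uncertainty:
Δp ≥ ℏ/(2Δx)
Δp_min = (1.055e-34 J·s) / (2 × 7.510e-09 m)
Δp_min = 7.021e-27 kg·m/s

The more precisely we measure position, the greater the momentum disturbance.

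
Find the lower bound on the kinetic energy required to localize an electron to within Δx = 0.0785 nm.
1.546 eV

Localizing a particle requires giving it sufficient momentum uncertainty:

1. From uncertainty principle: Δp ≥ ℏ/(2Δx)
   Δp_min = (1.055e-34 J·s) / (2 × 7.850e-11 m)
   Δp_min = 6.717e-25 kg·m/s

2. This momentum uncertainty corresponds to kinetic energy:
   KE ≈ (Δp)²/(2m) = (6.717e-25)²/(2 × 9.109e-31 kg)
   KE = 2.476e-19 J = 1.546 eV

Tighter localization requires more energy.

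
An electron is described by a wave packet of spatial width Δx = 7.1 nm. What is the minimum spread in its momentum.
7.427 × 10^-27 kg·m/s

For a wave packet, the spatial width Δx and momentum spread Δp are related by the uncertainty principle:
ΔxΔp ≥ ℏ/2

The minimum momentum spread is:
Δp_min = ℏ/(2Δx)
Δp_min = (1.055e-34 J·s) / (2 × 7.100e-09 m)
Δp_min = 7.427e-27 kg·m/s

A wave packet cannot have both a well-defined position and well-defined momentum.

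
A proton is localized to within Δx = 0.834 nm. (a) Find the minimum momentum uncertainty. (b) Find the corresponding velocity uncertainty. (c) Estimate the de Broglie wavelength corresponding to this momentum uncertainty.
(a) Δp_min = 6.322 × 10^-26 kg·m/s
(b) Δv_min = 37.799 m/s
(c) λ_dB = 10.480 nm

Step-by-step:

(a) From the uncertainty principle:
Δp_min = ℏ/(2Δx) = (1.055e-34 J·s)/(2 × 8.340e-10 m) = 6.322e-26 kg·m/s

(b) The velocity uncertainty:
Δv = Δp/m = (6.322e-26 kg·m/s)/(1.673e-27 kg) = 3.780e+01 m/s = 37.799 m/s

(c) The de Broglie wavelength for this momentum:
λ = h/p = (6.626e-34 J·s)/(6.322e-26 kg·m/s) = 1.048e-08 m = 10.480 nm

Note: The de Broglie wavelength is comparable to the localization size, as expected from wave-particle duality.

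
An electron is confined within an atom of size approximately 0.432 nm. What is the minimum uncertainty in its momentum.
1.221 × 10^-25 kg·m/s

Using the Heisenberg uncertainty principle:
ΔxΔp ≥ ℏ/2

With Δx ≈ L = 4.320e-10 m (the confinement size):
Δp_min = ℏ/(2Δx)
Δp_min = (1.055e-34 J·s) / (2 × 4.320e-10 m)
Δp_min = 1.221e-25 kg·m/s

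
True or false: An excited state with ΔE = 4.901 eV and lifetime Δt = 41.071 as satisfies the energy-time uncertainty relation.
No, it violates the uncertainty relation.

Calculate the product ΔEΔt:
ΔE = 4.901 eV = 7.852e-19 J
ΔEΔt = (7.852e-19 J) × (4.107e-17 s)
ΔEΔt = 3.225e-35 J·s

Compare to the minimum allowed value ℏ/2:
ℏ/2 = 5.273e-35 J·s

Since ΔEΔt = 3.225e-35 J·s < 5.273e-35 J·s = ℏ/2,
this violates the uncertainty relation.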